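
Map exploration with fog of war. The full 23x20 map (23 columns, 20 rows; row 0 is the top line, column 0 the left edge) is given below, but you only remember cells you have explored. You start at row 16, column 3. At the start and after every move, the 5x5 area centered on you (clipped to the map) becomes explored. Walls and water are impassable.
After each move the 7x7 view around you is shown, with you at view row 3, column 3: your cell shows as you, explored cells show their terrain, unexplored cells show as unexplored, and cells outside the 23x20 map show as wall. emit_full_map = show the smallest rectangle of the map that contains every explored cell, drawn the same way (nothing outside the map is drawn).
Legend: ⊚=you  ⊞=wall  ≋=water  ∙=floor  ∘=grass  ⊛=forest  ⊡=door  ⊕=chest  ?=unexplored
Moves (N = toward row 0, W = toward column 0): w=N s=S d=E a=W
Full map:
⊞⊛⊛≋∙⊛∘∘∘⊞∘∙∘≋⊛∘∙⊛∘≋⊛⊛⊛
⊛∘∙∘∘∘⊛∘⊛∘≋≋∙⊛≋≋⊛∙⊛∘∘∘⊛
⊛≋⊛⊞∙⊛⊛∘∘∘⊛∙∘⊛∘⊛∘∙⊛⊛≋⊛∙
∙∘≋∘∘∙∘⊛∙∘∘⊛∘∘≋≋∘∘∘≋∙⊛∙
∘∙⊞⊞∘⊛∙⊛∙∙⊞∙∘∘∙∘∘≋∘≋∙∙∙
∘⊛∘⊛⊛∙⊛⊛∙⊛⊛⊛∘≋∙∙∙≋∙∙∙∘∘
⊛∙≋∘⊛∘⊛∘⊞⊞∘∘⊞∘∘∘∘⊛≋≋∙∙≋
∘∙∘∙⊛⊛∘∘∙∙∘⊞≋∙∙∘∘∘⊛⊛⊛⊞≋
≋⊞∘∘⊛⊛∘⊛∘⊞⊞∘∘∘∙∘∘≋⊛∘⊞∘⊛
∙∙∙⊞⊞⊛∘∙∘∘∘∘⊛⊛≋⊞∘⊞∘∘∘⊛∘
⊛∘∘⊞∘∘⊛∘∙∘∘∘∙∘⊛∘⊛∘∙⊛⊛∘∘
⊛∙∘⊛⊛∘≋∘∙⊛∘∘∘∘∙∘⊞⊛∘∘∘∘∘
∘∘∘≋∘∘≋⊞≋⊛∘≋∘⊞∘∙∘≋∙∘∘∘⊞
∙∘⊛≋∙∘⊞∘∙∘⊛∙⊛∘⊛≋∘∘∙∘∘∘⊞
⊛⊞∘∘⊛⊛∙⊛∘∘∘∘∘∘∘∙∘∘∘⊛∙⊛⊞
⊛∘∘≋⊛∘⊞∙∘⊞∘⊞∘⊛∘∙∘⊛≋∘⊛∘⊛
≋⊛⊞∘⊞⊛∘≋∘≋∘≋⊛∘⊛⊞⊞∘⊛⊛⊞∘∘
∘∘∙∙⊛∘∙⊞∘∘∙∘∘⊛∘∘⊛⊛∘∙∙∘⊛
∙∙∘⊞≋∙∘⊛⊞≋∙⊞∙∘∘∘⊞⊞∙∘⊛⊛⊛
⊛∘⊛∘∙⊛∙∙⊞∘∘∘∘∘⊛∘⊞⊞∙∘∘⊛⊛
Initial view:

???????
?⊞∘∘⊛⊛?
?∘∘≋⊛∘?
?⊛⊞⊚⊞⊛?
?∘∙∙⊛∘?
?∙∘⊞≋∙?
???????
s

?⊞∘∘⊛⊛?
?∘∘≋⊛∘?
?⊛⊞∘⊞⊛?
?∘∙⊚⊛∘?
?∙∘⊞≋∙?
?∘⊛∘∙⊛?
⊞⊞⊞⊞⊞⊞⊞

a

⊞?⊞∘∘⊛⊛
⊞⊛∘∘≋⊛∘
⊞≋⊛⊞∘⊞⊛
⊞∘∘⊚∙⊛∘
⊞∙∙∘⊞≋∙
⊞⊛∘⊛∘∙⊛
⊞⊞⊞⊞⊞⊞⊞

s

⊞⊛∘∘≋⊛∘
⊞≋⊛⊞∘⊞⊛
⊞∘∘∙∙⊛∘
⊞∙∙⊚⊞≋∙
⊞⊛∘⊛∘∙⊛
⊞⊞⊞⊞⊞⊞⊞
⊞⊞⊞⊞⊞⊞⊞

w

⊞?⊞∘∘⊛⊛
⊞⊛∘∘≋⊛∘
⊞≋⊛⊞∘⊞⊛
⊞∘∘⊚∙⊛∘
⊞∙∙∘⊞≋∙
⊞⊛∘⊛∘∙⊛
⊞⊞⊞⊞⊞⊞⊞

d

?⊞∘∘⊛⊛?
⊛∘∘≋⊛∘?
≋⊛⊞∘⊞⊛?
∘∘∙⊚⊛∘?
∙∙∘⊞≋∙?
⊛∘⊛∘∙⊛?
⊞⊞⊞⊞⊞⊞⊞

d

⊞∘∘⊛⊛??
∘∘≋⊛∘⊞?
⊛⊞∘⊞⊛∘?
∘∙∙⊚∘∙?
∙∘⊞≋∙∘?
∘⊛∘∙⊛∙?
⊞⊞⊞⊞⊞⊞⊞

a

?⊞∘∘⊛⊛?
⊛∘∘≋⊛∘⊞
≋⊛⊞∘⊞⊛∘
∘∘∙⊚⊛∘∙
∙∙∘⊞≋∙∘
⊛∘⊛∘∙⊛∙
⊞⊞⊞⊞⊞⊞⊞

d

⊞∘∘⊛⊛??
∘∘≋⊛∘⊞?
⊛⊞∘⊞⊛∘?
∘∙∙⊚∘∙?
∙∘⊞≋∙∘?
∘⊛∘∙⊛∙?
⊞⊞⊞⊞⊞⊞⊞

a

?⊞∘∘⊛⊛?
⊛∘∘≋⊛∘⊞
≋⊛⊞∘⊞⊛∘
∘∘∙⊚⊛∘∙
∙∙∘⊞≋∙∘
⊛∘⊛∘∙⊛∙
⊞⊞⊞⊞⊞⊞⊞

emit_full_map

?⊞∘∘⊛⊛?
⊛∘∘≋⊛∘⊞
≋⊛⊞∘⊞⊛∘
∘∘∙⊚⊛∘∙
∙∙∘⊞≋∙∘
⊛∘⊛∘∙⊛∙


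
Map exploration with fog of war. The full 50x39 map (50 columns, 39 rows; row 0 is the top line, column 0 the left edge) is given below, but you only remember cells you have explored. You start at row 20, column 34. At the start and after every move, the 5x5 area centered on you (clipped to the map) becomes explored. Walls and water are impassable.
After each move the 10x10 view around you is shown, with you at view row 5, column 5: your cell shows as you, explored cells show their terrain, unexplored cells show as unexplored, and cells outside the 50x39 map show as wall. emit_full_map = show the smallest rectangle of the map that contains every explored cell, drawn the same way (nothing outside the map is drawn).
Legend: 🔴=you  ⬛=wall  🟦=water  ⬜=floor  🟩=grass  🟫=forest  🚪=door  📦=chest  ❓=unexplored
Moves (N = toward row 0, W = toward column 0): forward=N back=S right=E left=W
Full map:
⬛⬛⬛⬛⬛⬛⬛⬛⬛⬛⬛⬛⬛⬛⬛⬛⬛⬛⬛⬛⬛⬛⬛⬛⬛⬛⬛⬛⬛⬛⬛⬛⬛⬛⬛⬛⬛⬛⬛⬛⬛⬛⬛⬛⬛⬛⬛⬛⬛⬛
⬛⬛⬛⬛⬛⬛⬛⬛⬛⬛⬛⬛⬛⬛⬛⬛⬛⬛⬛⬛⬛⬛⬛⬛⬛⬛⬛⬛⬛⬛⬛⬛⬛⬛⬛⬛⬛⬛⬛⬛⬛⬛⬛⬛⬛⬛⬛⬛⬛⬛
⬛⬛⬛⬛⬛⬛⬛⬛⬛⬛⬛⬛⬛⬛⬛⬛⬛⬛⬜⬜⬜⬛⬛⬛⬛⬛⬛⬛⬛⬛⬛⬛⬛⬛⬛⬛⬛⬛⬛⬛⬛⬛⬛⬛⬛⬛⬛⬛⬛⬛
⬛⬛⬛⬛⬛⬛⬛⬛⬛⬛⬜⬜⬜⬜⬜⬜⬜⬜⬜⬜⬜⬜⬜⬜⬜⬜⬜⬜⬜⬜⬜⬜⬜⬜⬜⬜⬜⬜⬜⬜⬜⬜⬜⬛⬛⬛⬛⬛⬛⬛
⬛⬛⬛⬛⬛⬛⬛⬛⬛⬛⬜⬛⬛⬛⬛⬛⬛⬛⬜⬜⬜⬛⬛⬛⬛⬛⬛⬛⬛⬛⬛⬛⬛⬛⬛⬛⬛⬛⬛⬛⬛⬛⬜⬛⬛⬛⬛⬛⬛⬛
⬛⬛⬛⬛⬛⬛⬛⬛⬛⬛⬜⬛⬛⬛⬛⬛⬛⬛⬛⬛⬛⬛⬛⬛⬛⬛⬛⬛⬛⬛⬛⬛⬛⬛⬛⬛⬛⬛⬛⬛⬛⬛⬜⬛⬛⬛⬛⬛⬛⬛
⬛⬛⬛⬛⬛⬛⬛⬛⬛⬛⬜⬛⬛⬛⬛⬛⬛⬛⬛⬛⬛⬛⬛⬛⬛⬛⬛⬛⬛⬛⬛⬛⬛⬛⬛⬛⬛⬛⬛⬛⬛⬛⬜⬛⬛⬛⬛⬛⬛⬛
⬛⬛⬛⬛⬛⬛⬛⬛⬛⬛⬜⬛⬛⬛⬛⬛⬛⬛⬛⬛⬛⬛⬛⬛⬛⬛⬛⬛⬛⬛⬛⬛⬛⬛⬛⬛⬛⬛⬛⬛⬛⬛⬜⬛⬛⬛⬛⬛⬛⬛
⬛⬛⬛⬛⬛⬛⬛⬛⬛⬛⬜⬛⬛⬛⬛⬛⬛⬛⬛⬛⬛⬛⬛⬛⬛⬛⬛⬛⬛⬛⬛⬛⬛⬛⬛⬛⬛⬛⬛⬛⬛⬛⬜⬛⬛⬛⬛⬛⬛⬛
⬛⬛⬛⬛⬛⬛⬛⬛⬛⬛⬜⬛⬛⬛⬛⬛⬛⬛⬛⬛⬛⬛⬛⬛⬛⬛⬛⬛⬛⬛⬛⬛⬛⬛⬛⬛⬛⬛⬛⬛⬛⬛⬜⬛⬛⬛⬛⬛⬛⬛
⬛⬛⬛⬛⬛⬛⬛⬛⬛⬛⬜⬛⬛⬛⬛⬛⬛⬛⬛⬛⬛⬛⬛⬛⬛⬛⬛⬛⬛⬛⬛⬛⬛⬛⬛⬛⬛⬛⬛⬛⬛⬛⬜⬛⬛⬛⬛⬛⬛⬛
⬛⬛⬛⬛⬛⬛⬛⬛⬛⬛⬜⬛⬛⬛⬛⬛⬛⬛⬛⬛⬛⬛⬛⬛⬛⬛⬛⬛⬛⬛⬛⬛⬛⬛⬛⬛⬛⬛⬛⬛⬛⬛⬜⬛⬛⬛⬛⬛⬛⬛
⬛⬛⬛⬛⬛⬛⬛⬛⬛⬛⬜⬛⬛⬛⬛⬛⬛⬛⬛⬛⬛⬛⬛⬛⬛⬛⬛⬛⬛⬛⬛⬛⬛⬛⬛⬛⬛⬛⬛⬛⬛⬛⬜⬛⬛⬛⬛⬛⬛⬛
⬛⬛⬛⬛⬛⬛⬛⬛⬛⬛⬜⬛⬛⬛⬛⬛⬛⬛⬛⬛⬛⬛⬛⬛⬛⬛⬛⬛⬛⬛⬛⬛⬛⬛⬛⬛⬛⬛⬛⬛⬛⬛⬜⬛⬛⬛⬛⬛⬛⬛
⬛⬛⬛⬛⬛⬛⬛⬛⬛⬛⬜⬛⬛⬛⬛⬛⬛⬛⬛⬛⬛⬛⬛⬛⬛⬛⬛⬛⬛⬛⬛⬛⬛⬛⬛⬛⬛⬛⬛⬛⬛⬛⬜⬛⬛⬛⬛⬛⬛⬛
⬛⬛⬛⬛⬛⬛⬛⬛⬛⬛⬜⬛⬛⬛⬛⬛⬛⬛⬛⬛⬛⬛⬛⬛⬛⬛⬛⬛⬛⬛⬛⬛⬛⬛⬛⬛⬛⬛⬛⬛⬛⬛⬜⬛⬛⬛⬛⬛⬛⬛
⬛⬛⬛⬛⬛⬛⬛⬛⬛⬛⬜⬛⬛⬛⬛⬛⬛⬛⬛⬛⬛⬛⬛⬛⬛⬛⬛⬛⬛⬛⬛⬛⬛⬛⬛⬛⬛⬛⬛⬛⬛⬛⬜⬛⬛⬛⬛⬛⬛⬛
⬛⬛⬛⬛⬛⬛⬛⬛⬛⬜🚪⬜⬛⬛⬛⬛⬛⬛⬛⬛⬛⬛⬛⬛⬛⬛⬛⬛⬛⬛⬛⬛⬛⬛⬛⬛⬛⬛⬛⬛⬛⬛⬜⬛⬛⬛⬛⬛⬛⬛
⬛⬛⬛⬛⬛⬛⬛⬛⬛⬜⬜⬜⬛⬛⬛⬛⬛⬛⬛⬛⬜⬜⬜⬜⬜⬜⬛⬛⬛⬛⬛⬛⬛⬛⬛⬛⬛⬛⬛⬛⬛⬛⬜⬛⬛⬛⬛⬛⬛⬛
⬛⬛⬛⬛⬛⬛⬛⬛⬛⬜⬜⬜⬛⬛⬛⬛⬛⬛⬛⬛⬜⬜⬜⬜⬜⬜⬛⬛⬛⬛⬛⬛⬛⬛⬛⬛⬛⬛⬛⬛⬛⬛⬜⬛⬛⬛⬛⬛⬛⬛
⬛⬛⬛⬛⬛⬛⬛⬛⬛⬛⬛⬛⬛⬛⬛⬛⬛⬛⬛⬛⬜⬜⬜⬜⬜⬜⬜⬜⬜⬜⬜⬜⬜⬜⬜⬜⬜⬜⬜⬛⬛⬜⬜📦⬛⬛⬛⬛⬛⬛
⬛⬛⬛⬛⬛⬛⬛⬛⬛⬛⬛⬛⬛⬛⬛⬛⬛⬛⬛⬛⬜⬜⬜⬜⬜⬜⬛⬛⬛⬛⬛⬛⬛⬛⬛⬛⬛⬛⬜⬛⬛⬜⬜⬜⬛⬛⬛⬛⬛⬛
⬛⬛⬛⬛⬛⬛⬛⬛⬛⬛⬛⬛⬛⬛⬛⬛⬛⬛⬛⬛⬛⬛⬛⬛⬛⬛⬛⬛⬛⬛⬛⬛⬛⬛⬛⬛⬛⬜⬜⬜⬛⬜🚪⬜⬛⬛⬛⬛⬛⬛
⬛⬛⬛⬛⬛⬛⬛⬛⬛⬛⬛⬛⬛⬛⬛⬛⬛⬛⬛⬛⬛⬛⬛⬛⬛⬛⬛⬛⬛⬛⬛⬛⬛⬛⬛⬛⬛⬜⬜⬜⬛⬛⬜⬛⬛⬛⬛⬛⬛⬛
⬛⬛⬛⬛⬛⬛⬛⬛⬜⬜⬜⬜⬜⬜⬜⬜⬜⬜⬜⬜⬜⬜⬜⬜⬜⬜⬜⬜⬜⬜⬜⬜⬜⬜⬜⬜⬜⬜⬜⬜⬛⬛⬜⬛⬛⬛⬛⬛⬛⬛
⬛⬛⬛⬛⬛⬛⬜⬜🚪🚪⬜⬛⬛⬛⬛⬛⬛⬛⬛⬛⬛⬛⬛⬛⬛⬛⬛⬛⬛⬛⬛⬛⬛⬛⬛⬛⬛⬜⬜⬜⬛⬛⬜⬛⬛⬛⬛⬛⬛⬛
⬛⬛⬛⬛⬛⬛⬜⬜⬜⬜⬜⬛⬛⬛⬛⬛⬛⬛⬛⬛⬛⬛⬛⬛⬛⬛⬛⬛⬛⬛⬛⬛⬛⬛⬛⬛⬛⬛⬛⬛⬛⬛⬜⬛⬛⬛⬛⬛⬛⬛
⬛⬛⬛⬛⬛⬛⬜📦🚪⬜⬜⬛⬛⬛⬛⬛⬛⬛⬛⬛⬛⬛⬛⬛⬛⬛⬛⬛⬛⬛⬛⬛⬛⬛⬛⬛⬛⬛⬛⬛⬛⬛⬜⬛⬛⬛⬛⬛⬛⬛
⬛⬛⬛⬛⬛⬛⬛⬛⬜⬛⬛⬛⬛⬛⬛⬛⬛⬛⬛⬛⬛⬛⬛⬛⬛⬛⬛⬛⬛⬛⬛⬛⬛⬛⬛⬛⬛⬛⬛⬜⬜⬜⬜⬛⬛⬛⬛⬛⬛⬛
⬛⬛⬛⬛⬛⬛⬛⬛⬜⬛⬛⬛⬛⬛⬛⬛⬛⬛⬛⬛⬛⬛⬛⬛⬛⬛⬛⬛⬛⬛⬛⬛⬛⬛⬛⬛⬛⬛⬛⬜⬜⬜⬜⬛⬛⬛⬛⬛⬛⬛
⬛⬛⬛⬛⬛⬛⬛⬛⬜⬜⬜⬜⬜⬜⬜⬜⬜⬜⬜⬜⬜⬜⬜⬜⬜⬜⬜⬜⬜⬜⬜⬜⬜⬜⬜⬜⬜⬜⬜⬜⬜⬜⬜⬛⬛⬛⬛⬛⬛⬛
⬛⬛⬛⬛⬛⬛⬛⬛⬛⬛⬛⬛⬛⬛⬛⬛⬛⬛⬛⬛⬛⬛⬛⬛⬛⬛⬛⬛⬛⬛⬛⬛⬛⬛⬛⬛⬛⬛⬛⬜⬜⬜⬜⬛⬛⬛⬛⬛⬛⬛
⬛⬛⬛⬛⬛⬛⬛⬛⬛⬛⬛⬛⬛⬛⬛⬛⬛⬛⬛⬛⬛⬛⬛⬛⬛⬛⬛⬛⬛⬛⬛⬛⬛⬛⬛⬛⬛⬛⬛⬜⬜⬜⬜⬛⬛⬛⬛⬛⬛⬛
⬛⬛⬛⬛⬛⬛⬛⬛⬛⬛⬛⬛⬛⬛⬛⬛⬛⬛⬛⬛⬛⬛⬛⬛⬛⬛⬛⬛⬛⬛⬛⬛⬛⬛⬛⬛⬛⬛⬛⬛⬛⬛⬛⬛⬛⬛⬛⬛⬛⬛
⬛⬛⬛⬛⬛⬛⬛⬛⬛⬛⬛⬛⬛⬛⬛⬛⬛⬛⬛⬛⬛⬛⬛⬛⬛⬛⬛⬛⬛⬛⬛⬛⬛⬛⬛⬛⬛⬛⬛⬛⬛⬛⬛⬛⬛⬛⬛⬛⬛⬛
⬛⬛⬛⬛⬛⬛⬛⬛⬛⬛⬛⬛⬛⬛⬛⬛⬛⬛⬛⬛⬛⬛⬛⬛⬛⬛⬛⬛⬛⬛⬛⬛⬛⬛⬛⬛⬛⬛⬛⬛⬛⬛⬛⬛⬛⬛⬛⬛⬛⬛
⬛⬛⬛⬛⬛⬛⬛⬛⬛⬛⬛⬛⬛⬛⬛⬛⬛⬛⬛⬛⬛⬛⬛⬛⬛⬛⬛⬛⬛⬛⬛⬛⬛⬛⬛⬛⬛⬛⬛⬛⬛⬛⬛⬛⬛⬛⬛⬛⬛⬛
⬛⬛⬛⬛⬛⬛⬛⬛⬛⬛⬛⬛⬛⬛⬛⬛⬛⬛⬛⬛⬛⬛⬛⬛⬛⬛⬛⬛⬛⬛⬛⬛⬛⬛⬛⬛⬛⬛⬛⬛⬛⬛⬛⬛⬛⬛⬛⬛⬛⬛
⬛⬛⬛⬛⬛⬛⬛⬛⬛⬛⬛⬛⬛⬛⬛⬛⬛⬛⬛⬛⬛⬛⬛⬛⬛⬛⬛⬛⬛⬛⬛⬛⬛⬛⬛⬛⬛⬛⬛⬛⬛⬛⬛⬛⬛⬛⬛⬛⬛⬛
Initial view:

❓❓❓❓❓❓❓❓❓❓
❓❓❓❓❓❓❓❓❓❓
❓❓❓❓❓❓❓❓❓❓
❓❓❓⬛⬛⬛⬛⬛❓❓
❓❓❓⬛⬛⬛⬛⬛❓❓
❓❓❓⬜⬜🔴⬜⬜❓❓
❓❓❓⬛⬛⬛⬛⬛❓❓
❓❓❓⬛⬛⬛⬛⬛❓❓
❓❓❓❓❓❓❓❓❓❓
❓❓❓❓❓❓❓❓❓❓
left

❓❓❓❓❓❓❓❓❓❓
❓❓❓❓❓❓❓❓❓❓
❓❓❓❓❓❓❓❓❓❓
❓❓❓⬛⬛⬛⬛⬛⬛❓
❓❓❓⬛⬛⬛⬛⬛⬛❓
❓❓❓⬜⬜🔴⬜⬜⬜❓
❓❓❓⬛⬛⬛⬛⬛⬛❓
❓❓❓⬛⬛⬛⬛⬛⬛❓
❓❓❓❓❓❓❓❓❓❓
❓❓❓❓❓❓❓❓❓❓

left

❓❓❓❓❓❓❓❓❓❓
❓❓❓❓❓❓❓❓❓❓
❓❓❓❓❓❓❓❓❓❓
❓❓❓⬛⬛⬛⬛⬛⬛⬛
❓❓❓⬛⬛⬛⬛⬛⬛⬛
❓❓❓⬜⬜🔴⬜⬜⬜⬜
❓❓❓⬛⬛⬛⬛⬛⬛⬛
❓❓❓⬛⬛⬛⬛⬛⬛⬛
❓❓❓❓❓❓❓❓❓❓
❓❓❓❓❓❓❓❓❓❓

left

❓❓❓❓❓❓❓❓❓❓
❓❓❓❓❓❓❓❓❓❓
❓❓❓❓❓❓❓❓❓❓
❓❓❓⬛⬛⬛⬛⬛⬛⬛
❓❓❓⬛⬛⬛⬛⬛⬛⬛
❓❓❓⬜⬜🔴⬜⬜⬜⬜
❓❓❓⬛⬛⬛⬛⬛⬛⬛
❓❓❓⬛⬛⬛⬛⬛⬛⬛
❓❓❓❓❓❓❓❓❓❓
❓❓❓❓❓❓❓❓❓❓


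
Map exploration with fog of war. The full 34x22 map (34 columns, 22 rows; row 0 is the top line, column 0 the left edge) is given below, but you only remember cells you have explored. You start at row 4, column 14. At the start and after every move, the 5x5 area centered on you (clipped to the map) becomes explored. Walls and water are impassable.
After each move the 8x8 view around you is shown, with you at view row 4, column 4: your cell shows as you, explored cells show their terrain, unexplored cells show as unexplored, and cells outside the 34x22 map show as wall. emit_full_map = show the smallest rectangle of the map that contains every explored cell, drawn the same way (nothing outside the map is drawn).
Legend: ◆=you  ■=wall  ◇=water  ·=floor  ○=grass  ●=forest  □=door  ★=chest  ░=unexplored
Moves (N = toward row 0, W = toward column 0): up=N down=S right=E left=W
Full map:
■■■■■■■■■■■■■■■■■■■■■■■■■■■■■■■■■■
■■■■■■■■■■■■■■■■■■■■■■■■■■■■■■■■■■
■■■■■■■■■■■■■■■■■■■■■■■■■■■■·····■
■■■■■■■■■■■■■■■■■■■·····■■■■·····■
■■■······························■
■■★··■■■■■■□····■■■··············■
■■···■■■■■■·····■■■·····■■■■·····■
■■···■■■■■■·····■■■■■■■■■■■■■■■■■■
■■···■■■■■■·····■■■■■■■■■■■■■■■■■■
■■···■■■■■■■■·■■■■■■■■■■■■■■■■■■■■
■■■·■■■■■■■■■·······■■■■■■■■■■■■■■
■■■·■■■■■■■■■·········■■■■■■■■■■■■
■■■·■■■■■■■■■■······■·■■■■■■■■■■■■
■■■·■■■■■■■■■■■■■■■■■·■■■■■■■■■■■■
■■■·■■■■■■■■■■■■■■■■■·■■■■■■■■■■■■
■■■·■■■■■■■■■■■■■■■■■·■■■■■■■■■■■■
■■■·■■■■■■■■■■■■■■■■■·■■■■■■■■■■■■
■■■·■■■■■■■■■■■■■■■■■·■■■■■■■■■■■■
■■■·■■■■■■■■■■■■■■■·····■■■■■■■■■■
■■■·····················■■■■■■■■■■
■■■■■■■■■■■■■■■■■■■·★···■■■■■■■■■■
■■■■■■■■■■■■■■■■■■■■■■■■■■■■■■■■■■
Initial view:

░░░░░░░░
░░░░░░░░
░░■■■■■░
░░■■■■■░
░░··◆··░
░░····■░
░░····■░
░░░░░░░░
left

░░░░░░░░
░░░░░░░░
░░■■■■■■
░░■■■■■■
░░··◆···
░░□····■
░░·····■
░░░░░░░░

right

░░░░░░░░
░░░░░░░░
░■■■■■■░
░■■■■■■░
░···◆··░
░□····■░
░·····■░
░░░░░░░░

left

░░░░░░░░
░░░░░░░░
░░■■■■■■
░░■■■■■■
░░··◆···
░░□····■
░░·····■
░░░░░░░░

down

░░░░░░░░
░░■■■■■■
░░■■■■■■
░░······
░░□·◆··■
░░·····■
░░·····░
░░░░░░░░

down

░░■■■■■■
░░■■■■■■
░░······
░░□····■
░░··◆··■
░░·····░
░░·····░
░░░░░░░░

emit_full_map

■■■■■■
■■■■■■
······
□····■
··◆··■
·····░
·····░

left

░░░■■■■■
░░░■■■■■
░░······
░░■□····
░░■·◆···
░░■·····
░░■·····
░░░░░░░░

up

░░░░░░░░
░░░■■■■■
░░■■■■■■
░░······
░░■□◆···
░░■·····
░░■·····
░░■·····

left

░░░░░░░░
░░░░■■■■
░░■■■■■■
░░······
░░■■◆···
░░■■····
░░■■····
░░░■····

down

░░░░■■■■
░░■■■■■■
░░······
░░■■□···
░░■■◆···
░░■■····
░░■■····
░░░░░░░░

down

░░■■■■■■
░░······
░░■■□···
░░■■····
░░■■◆···
░░■■····
░░■■■■·░
░░░░░░░░

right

░■■■■■■■
░·······
░■■□····
░■■·····
░■■·◆···
░■■·····
░■■■■·■░
░░░░░░░░

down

░·······
░■■□····
░■■·····
░■■·····
░■■·◆···
░■■■■·■░
░░■■■··░
░░░░░░░░

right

········
■■□····■
■■·····■
■■·····░
■■··◆··░
■■■■·■■░
░■■■···░
░░░░░░░░

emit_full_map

░░■■■■■■
■■■■■■■■
········
■■□····■
■■·····■
■■·····░
■■··◆··░
■■■■·■■░
░■■■···░

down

■■□····■
■■·····■
■■·····░
■■·····░
■■■■◆■■░
░■■■···░
░░■■···░
░░░░░░░░

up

········
■■□····■
■■·····■
■■·····░
■■··◆··░
■■■■·■■░
░■■■···░
░░■■···░

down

■■□····■
■■·····■
■■·····░
■■·····░
■■■■◆■■░
░■■■···░
░░■■···░
░░░░░░░░

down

■■·····■
■■·····░
■■·····░
■■■■·■■░
░■■■◆··░
░░■■···░
░░■■■··░
░░░░░░░░

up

■■□····■
■■·····■
■■·····░
■■·····░
■■■■◆■■░
░■■■···░
░░■■···░
░░■■■··░

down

■■·····■
■■·····░
■■·····░
■■■■·■■░
░■■■◆··░
░░■■···░
░░■■■··░
░░░░░░░░

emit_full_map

░░■■■■■■
■■■■■■■■
········
■■□····■
■■·····■
■■·····░
■■·····░
■■■■·■■░
░■■■◆··░
░░■■···░
░░■■■··░


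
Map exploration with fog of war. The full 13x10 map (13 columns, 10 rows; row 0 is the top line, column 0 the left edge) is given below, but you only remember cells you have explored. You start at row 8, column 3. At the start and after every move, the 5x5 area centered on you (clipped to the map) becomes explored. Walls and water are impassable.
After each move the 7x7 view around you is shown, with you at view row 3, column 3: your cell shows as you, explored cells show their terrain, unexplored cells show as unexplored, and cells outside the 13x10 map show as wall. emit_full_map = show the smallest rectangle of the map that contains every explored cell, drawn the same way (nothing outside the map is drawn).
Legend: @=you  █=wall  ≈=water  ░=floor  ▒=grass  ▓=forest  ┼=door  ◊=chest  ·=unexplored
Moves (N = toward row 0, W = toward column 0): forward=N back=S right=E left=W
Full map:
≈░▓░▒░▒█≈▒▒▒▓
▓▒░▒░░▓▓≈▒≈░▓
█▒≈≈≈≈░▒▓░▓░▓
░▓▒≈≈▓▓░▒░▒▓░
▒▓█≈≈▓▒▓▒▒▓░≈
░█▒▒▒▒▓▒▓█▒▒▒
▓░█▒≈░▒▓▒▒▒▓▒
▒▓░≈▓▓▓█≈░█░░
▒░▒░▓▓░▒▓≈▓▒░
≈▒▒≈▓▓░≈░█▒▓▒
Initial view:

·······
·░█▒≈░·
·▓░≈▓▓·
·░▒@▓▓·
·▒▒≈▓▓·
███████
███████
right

·······
░█▒≈░▒·
▓░≈▓▓▓·
░▒░@▓░·
▒▒≈▓▓░·
███████
███████

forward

·······
·▒▒▒▒▓·
░█▒≈░▒·
▓░≈@▓▓·
░▒░▓▓░·
▒▒≈▓▓░·
███████

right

·······
▒▒▒▒▓▒·
█▒≈░▒▓·
░≈▓@▓█·
▒░▓▓░▒·
▒≈▓▓░≈·
███████

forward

·······
·≈≈▓▒▓·
▒▒▒▒▓▒·
█▒≈@▒▓·
░≈▓▓▓█·
▒░▓▓░▒·
▒≈▓▓░≈·

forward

·······
·≈≈▓▓░·
·≈≈▓▒▓·
▒▒▒@▓▒·
█▒≈░▒▓·
░≈▓▓▓█·
▒░▓▓░▒·

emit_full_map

··≈≈▓▓░
··≈≈▓▒▓
·▒▒▒@▓▒
░█▒≈░▒▓
▓░≈▓▓▓█
░▒░▓▓░▒
▒▒≈▓▓░≈

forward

·······
·≈≈≈░▒·
·≈≈▓▓░·
·≈≈@▒▓·
▒▒▒▒▓▒·
█▒≈░▒▓·
░≈▓▓▓█·

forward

·······
·▒░░▓▓·
·≈≈≈░▒·
·≈≈@▓░·
·≈≈▓▒▓·
▒▒▒▒▓▒·
█▒≈░▒▓·

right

·······
▒░░▓▓≈·
≈≈≈░▒▓·
≈≈▓@░▒·
≈≈▓▒▓▒·
▒▒▒▓▒▓·
▒≈░▒▓··

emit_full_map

··▒░░▓▓≈
··≈≈≈░▒▓
··≈≈▓@░▒
··≈≈▓▒▓▒
·▒▒▒▒▓▒▓
░█▒≈░▒▓·
▓░≈▓▓▓█·
░▒░▓▓░▒·
▒▒≈▓▓░≈·


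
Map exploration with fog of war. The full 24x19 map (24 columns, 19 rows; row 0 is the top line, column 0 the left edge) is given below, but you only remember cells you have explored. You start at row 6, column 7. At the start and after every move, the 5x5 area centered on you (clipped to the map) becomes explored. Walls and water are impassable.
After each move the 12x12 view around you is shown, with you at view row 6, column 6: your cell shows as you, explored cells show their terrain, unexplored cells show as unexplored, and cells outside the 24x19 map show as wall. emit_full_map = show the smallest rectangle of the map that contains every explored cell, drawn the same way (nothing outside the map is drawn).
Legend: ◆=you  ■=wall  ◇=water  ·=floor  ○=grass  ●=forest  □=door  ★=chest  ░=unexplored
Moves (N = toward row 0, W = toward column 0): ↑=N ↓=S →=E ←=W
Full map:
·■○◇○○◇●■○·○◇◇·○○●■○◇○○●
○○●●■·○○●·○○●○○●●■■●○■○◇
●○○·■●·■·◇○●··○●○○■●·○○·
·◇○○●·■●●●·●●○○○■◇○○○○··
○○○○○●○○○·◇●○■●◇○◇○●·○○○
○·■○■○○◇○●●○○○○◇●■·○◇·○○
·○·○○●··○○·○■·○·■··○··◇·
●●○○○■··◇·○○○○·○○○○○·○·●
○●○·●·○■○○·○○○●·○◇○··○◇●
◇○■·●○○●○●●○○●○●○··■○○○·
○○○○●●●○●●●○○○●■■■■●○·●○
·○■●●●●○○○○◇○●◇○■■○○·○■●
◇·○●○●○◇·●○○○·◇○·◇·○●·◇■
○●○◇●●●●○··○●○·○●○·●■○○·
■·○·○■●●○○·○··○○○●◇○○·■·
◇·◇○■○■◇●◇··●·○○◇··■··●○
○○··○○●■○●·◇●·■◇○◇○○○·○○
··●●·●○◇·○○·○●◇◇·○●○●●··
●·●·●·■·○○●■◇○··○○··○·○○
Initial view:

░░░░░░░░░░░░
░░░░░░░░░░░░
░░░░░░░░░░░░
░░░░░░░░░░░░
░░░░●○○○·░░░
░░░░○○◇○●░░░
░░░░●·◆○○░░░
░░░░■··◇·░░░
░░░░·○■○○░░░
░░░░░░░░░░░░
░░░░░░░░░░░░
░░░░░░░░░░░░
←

░░░░░░░░░░░░
░░░░░░░░░░░░
░░░░░░░░░░░░
░░░░░░░░░░░░
░░░░○●○○○·░░
░░░░■○○◇○●░░
░░░░○●◆·○○░░
░░░░○■··◇·░░
░░░░●·○■○○░░
░░░░░░░░░░░░
░░░░░░░░░░░░
░░░░░░░░░░░░

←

■░░░░░░░░░░░
■░░░░░░░░░░░
■░░░░░░░░░░░
■░░░░░░░░░░░
■░░░○○●○○○·░
■░░░○■○○◇○●░
■░░░○○◆··○○░
■░░░○○■··◇·░
■░░░·●·○■○○░
■░░░░░░░░░░░
■░░░░░░░░░░░
■░░░░░░░░░░░

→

░░░░░░░░░░░░
░░░░░░░░░░░░
░░░░░░░░░░░░
░░░░░░░░░░░░
░░░○○●○○○·░░
░░░○■○○◇○●░░
░░░○○●◆·○○░░
░░░○○■··◇·░░
░░░·●·○■○○░░
░░░░░░░░░░░░
░░░░░░░░░░░░
░░░░░░░░░░░░

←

■░░░░░░░░░░░
■░░░░░░░░░░░
■░░░░░░░░░░░
■░░░░░░░░░░░
■░░░○○●○○○·░
■░░░○■○○◇○●░
■░░░○○◆··○○░
■░░░○○■··◇·░
■░░░·●·○■○○░
■░░░░░░░░░░░
■░░░░░░░░░░░
■░░░░░░░░░░░

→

░░░░░░░░░░░░
░░░░░░░░░░░░
░░░░░░░░░░░░
░░░░░░░░░░░░
░░░○○●○○○·░░
░░░○■○○◇○●░░
░░░○○●◆·○○░░
░░░○○■··◇·░░
░░░·●·○■○○░░
░░░░░░░░░░░░
░░░░░░░░░░░░
░░░░░░░░░░░░

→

░░░░░░░░░░░░
░░░░░░░░░░░░
░░░░░░░░░░░░
░░░░░░░░░░░░
░░○○●○○○·░░░
░░○■○○◇○●░░░
░░○○●·◆○○░░░
░░○○■··◇·░░░
░░·●·○■○○░░░
░░░░░░░░░░░░
░░░░░░░░░░░░
░░░░░░░░░░░░

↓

░░░░░░░░░░░░
░░░░░░░░░░░░
░░░░░░░░░░░░
░░○○●○○○·░░░
░░○■○○◇○●░░░
░░○○●··○○░░░
░░○○■·◆◇·░░░
░░·●·○■○○░░░
░░░░○○●○●░░░
░░░░░░░░░░░░
░░░░░░░░░░░░
░░░░░░░░░░░░

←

░░░░░░░░░░░░
░░░░░░░░░░░░
░░░░░░░░░░░░
░░░○○●○○○·░░
░░░○■○○◇○●░░
░░░○○●··○○░░
░░░○○■◆·◇·░░
░░░·●·○■○○░░
░░░░●○○●○●░░
░░░░░░░░░░░░
░░░░░░░░░░░░
░░░░░░░░░░░░

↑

░░░░░░░░░░░░
░░░░░░░░░░░░
░░░░░░░░░░░░
░░░░░░░░░░░░
░░░○○●○○○·░░
░░░○■○○◇○●░░
░░░○○●◆·○○░░
░░░○○■··◇·░░
░░░·●·○■○○░░
░░░░●○○●○●░░
░░░░░░░░░░░░
░░░░░░░░░░░░

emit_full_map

○○●○○○·
○■○○◇○●
○○●◆·○○
○○■··◇·
·●·○■○○
░●○○●○●

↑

■■■■■■■■■■■■
░░░░░░░░░░░░
░░░░░░░░░░░░
░░░░░░░░░░░░
░░░░●·■●●░░░
░░░○○●○○○·░░
░░░○■○◆◇○●░░
░░░○○●··○○░░
░░░○○■··◇·░░
░░░·●·○■○○░░
░░░░●○○●○●░░
░░░░░░░░░░░░

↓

░░░░░░░░░░░░
░░░░░░░░░░░░
░░░░░░░░░░░░
░░░░●·■●●░░░
░░░○○●○○○·░░
░░░○■○○◇○●░░
░░░○○●◆·○○░░
░░░○○■··◇·░░
░░░·●·○■○○░░
░░░░●○○●○●░░
░░░░░░░░░░░░
░░░░░░░░░░░░

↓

░░░░░░░░░░░░
░░░░░░░░░░░░
░░░░●·■●●░░░
░░░○○●○○○·░░
░░░○■○○◇○●░░
░░░○○●··○○░░
░░░○○■◆·◇·░░
░░░·●·○■○○░░
░░░░●○○●○●░░
░░░░░░░░░░░░
░░░░░░░░░░░░
░░░░░░░░░░░░

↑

░░░░░░░░░░░░
░░░░░░░░░░░░
░░░░░░░░░░░░
░░░░●·■●●░░░
░░░○○●○○○·░░
░░░○■○○◇○●░░
░░░○○●◆·○○░░
░░░○○■··◇·░░
░░░·●·○■○○░░
░░░░●○○●○●░░
░░░░░░░░░░░░
░░░░░░░░░░░░

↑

■■■■■■■■■■■■
░░░░░░░░░░░░
░░░░░░░░░░░░
░░░░░░░░░░░░
░░░░●·■●●░░░
░░░○○●○○○·░░
░░░○■○◆◇○●░░
░░░○○●··○○░░
░░░○○■··◇·░░
░░░·●·○■○○░░
░░░░●○○●○●░░
░░░░░░░░░░░░


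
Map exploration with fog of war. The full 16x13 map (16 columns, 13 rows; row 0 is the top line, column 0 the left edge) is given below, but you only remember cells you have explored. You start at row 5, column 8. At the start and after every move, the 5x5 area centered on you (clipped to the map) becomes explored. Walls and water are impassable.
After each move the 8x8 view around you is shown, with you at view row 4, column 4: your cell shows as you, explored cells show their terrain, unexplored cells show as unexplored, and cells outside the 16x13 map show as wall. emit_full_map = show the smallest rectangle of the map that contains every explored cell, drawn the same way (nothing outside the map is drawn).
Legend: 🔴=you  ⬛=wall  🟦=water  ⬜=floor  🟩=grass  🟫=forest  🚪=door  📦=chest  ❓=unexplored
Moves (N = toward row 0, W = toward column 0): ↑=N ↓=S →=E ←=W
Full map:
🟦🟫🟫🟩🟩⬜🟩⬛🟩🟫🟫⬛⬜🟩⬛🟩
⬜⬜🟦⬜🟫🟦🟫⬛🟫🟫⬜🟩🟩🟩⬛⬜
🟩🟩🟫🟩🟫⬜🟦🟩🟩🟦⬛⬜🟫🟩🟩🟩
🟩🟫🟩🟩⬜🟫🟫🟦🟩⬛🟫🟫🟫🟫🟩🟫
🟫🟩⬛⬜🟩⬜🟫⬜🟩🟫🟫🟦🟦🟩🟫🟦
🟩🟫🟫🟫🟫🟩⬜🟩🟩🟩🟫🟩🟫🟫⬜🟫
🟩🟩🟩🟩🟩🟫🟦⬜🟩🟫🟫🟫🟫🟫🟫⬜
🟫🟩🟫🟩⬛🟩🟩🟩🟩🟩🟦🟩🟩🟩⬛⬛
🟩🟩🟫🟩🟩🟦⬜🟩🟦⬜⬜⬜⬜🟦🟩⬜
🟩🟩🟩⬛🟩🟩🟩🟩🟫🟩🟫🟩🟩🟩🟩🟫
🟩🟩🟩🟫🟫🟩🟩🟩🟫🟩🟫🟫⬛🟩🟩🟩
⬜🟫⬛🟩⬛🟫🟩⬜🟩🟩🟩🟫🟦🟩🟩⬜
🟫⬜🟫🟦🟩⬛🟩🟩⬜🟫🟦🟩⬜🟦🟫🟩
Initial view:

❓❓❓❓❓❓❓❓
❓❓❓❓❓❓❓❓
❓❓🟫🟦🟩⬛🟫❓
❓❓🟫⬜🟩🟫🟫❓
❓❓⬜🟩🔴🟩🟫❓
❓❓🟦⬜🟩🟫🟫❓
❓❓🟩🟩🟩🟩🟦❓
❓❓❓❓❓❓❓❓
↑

❓❓❓❓❓❓❓❓
❓❓❓❓❓❓❓❓
❓❓🟦🟩🟩🟦⬛❓
❓❓🟫🟦🟩⬛🟫❓
❓❓🟫⬜🔴🟫🟫❓
❓❓⬜🟩🟩🟩🟫❓
❓❓🟦⬜🟩🟫🟫❓
❓❓🟩🟩🟩🟩🟦❓

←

❓❓❓❓❓❓❓❓
❓❓❓❓❓❓❓❓
❓❓⬜🟦🟩🟩🟦⬛
❓❓🟫🟫🟦🟩⬛🟫
❓❓⬜🟫🔴🟩🟫🟫
❓❓🟩⬜🟩🟩🟩🟫
❓❓🟫🟦⬜🟩🟫🟫
❓❓❓🟩🟩🟩🟩🟦

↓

❓❓❓❓❓❓❓❓
❓❓⬜🟦🟩🟩🟦⬛
❓❓🟫🟫🟦🟩⬛🟫
❓❓⬜🟫⬜🟩🟫🟫
❓❓🟩⬜🔴🟩🟩🟫
❓❓🟫🟦⬜🟩🟫🟫
❓❓🟩🟩🟩🟩🟩🟦
❓❓❓❓❓❓❓❓

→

❓❓❓❓❓❓❓❓
❓⬜🟦🟩🟩🟦⬛❓
❓🟫🟫🟦🟩⬛🟫❓
❓⬜🟫⬜🟩🟫🟫❓
❓🟩⬜🟩🔴🟩🟫❓
❓🟫🟦⬜🟩🟫🟫❓
❓🟩🟩🟩🟩🟩🟦❓
❓❓❓❓❓❓❓❓

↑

❓❓❓❓❓❓❓❓
❓❓❓❓❓❓❓❓
❓⬜🟦🟩🟩🟦⬛❓
❓🟫🟫🟦🟩⬛🟫❓
❓⬜🟫⬜🔴🟫🟫❓
❓🟩⬜🟩🟩🟩🟫❓
❓🟫🟦⬜🟩🟫🟫❓
❓🟩🟩🟩🟩🟩🟦❓

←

❓❓❓❓❓❓❓❓
❓❓❓❓❓❓❓❓
❓❓⬜🟦🟩🟩🟦⬛
❓❓🟫🟫🟦🟩⬛🟫
❓❓⬜🟫🔴🟩🟫🟫
❓❓🟩⬜🟩🟩🟩🟫
❓❓🟫🟦⬜🟩🟫🟫
❓❓🟩🟩🟩🟩🟩🟦

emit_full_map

⬜🟦🟩🟩🟦⬛
🟫🟫🟦🟩⬛🟫
⬜🟫🔴🟩🟫🟫
🟩⬜🟩🟩🟩🟫
🟫🟦⬜🟩🟫🟫
🟩🟩🟩🟩🟩🟦

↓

❓❓❓❓❓❓❓❓
❓❓⬜🟦🟩🟩🟦⬛
❓❓🟫🟫🟦🟩⬛🟫
❓❓⬜🟫⬜🟩🟫🟫
❓❓🟩⬜🔴🟩🟩🟫
❓❓🟫🟦⬜🟩🟫🟫
❓❓🟩🟩🟩🟩🟩🟦
❓❓❓❓❓❓❓❓

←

❓❓❓❓❓❓❓❓
❓❓❓⬜🟦🟩🟩🟦
❓❓⬜🟫🟫🟦🟩⬛
❓❓🟩⬜🟫⬜🟩🟫
❓❓🟫🟩🔴🟩🟩🟩
❓❓🟩🟫🟦⬜🟩🟫
❓❓⬛🟩🟩🟩🟩🟩
❓❓❓❓❓❓❓❓

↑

❓❓❓❓❓❓❓❓
❓❓❓❓❓❓❓❓
❓❓🟫⬜🟦🟩🟩🟦
❓❓⬜🟫🟫🟦🟩⬛
❓❓🟩⬜🔴⬜🟩🟫
❓❓🟫🟩⬜🟩🟩🟩
❓❓🟩🟫🟦⬜🟩🟫
❓❓⬛🟩🟩🟩🟩🟩

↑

⬛⬛⬛⬛⬛⬛⬛⬛
❓❓❓❓❓❓❓❓
❓❓🟫🟦🟫⬛🟫❓
❓❓🟫⬜🟦🟩🟩🟦
❓❓⬜🟫🔴🟦🟩⬛
❓❓🟩⬜🟫⬜🟩🟫
❓❓🟫🟩⬜🟩🟩🟩
❓❓🟩🟫🟦⬜🟩🟫

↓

❓❓❓❓❓❓❓❓
❓❓🟫🟦🟫⬛🟫❓
❓❓🟫⬜🟦🟩🟩🟦
❓❓⬜🟫🟫🟦🟩⬛
❓❓🟩⬜🔴⬜🟩🟫
❓❓🟫🟩⬜🟩🟩🟩
❓❓🟩🟫🟦⬜🟩🟫
❓❓⬛🟩🟩🟩🟩🟩

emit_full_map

🟫🟦🟫⬛🟫❓❓
🟫⬜🟦🟩🟩🟦⬛
⬜🟫🟫🟦🟩⬛🟫
🟩⬜🔴⬜🟩🟫🟫
🟫🟩⬜🟩🟩🟩🟫
🟩🟫🟦⬜🟩🟫🟫
⬛🟩🟩🟩🟩🟩🟦

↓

❓❓🟫🟦🟫⬛🟫❓
❓❓🟫⬜🟦🟩🟩🟦
❓❓⬜🟫🟫🟦🟩⬛
❓❓🟩⬜🟫⬜🟩🟫
❓❓🟫🟩🔴🟩🟩🟩
❓❓🟩🟫🟦⬜🟩🟫
❓❓⬛🟩🟩🟩🟩🟩
❓❓❓❓❓❓❓❓

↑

❓❓❓❓❓❓❓❓
❓❓🟫🟦🟫⬛🟫❓
❓❓🟫⬜🟦🟩🟩🟦
❓❓⬜🟫🟫🟦🟩⬛
❓❓🟩⬜🔴⬜🟩🟫
❓❓🟫🟩⬜🟩🟩🟩
❓❓🟩🟫🟦⬜🟩🟫
❓❓⬛🟩🟩🟩🟩🟩

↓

❓❓🟫🟦🟫⬛🟫❓
❓❓🟫⬜🟦🟩🟩🟦
❓❓⬜🟫🟫🟦🟩⬛
❓❓🟩⬜🟫⬜🟩🟫
❓❓🟫🟩🔴🟩🟩🟩
❓❓🟩🟫🟦⬜🟩🟫
❓❓⬛🟩🟩🟩🟩🟩
❓❓❓❓❓❓❓❓

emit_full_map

🟫🟦🟫⬛🟫❓❓
🟫⬜🟦🟩🟩🟦⬛
⬜🟫🟫🟦🟩⬛🟫
🟩⬜🟫⬜🟩🟫🟫
🟫🟩🔴🟩🟩🟩🟫
🟩🟫🟦⬜🟩🟫🟫
⬛🟩🟩🟩🟩🟩🟦


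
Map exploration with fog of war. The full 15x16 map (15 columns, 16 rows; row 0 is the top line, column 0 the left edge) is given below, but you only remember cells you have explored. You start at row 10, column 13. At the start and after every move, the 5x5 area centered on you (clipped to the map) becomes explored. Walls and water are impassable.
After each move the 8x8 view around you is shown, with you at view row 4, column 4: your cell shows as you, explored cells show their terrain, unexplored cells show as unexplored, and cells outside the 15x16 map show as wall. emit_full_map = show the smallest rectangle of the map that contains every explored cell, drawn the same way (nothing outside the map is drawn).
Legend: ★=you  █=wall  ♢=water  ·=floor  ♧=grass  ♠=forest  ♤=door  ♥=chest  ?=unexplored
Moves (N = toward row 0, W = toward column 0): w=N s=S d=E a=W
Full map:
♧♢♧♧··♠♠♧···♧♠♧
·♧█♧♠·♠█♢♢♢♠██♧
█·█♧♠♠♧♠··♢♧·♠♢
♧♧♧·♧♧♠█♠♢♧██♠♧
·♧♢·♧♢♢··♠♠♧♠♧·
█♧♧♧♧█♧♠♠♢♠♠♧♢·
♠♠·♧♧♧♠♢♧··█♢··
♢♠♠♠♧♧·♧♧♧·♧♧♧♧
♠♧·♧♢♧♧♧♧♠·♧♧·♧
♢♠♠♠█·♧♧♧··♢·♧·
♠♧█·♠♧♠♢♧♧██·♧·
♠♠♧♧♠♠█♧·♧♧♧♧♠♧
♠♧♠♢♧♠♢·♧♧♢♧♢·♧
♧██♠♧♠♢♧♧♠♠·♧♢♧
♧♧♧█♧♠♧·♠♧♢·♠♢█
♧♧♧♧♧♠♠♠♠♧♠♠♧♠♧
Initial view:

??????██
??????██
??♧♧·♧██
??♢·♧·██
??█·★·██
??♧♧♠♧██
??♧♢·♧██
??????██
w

??????██
??????██
??♧♧♧♧██
??♧♧·♧██
??♢·★·██
??█·♧·██
??♧♧♠♧██
??♧♢·♧██

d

?????███
?????███
?♧♧♧♧███
?♧♧·♧███
?♢·♧★███
?█·♧·███
?♧♧♠♧███
?♧♢·♧███

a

??????██
??????██
??♧♧♧♧██
??♧♧·♧██
??♢·★·██
??█·♧·██
??♧♧♠♧██
??♧♢·♧██

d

?????███
?????███
?♧♧♧♧███
?♧♧·♧███
?♢·♧★███
?█·♧·███
?♧♧♠♧███
?♧♢·♧███

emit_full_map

♧♧♧♧
♧♧·♧
♢·♧★
█·♧·
♧♧♠♧
♧♢·♧

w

?????███
?????███
??♢··███
?♧♧♧♧███
?♧♧·★███
?♢·♧·███
?█·♧·███
?♧♧♠♧███

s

?????███
??♢··███
?♧♧♧♧███
?♧♧·♧███
?♢·♧★███
?█·♧·███
?♧♧♠♧███
?♧♢·♧███

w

?????███
?????███
??♢··███
?♧♧♧♧███
?♧♧·★███
?♢·♧·███
?█·♧·███
?♧♧♠♧███

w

?????███
?????███
??♧♢·███
??♢··███
?♧♧♧★███
?♧♧·♧███
?♢·♧·███
?█·♧·███

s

?????███
??♧♢·███
??♢··███
?♧♧♧♧███
?♧♧·★███
?♢·♧·███
?█·♧·███
?♧♧♠♧███

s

??♧♢·███
??♢··███
?♧♧♧♧███
?♧♧·♧███
?♢·♧★███
?█·♧·███
?♧♧♠♧███
?♧♢·♧███

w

?????███
??♧♢·███
??♢··███
?♧♧♧♧███
?♧♧·★███
?♢·♧·███
?█·♧·███
?♧♧♠♧███

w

?????███
?????███
??♧♢·███
??♢··███
?♧♧♧★███
?♧♧·♧███
?♢·♧·███
?█·♧·███

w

?????███
?????███
??♠♧·███
??♧♢·███
??♢·★███
?♧♧♧♧███
?♧♧·♧███
?♢·♧·███

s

?????███
??♠♧·███
??♧♢·███
??♢··███
?♧♧♧★███
?♧♧·♧███
?♢·♧·███
?█·♧·███

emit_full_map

?♠♧·
?♧♢·
?♢··
♧♧♧★
♧♧·♧
♢·♧·
█·♧·
♧♧♠♧
♧♢·♧

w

?????███
?????███
??♠♧·███
??♧♢·███
??♢·★███
?♧♧♧♧███
?♧♧·♧███
?♢·♧·███

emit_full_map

?♠♧·
?♧♢·
?♢·★
♧♧♧♧
♧♧·♧
♢·♧·
█·♧·
♧♧♠♧
♧♢·♧
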